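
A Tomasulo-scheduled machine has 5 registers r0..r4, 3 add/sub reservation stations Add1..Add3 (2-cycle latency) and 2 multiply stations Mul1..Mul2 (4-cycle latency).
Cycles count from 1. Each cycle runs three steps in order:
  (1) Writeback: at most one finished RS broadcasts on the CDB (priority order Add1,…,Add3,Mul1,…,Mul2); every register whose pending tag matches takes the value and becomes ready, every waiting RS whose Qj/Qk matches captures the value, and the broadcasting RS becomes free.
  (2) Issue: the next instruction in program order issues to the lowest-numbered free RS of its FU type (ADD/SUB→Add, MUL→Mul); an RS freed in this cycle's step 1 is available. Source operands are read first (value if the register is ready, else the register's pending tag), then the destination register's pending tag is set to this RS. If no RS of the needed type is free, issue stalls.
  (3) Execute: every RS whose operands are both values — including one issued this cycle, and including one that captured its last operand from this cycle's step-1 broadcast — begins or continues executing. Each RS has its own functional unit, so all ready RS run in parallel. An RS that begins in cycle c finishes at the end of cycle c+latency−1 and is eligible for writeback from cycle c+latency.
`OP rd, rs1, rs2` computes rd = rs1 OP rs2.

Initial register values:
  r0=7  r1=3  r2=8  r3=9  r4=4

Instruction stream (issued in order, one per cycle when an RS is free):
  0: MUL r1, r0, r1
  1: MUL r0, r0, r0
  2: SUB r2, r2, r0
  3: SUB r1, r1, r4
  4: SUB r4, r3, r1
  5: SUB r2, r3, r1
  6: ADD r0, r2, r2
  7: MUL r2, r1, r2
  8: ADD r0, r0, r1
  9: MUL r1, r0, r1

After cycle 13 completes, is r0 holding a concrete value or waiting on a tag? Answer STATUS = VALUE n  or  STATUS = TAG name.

STATUS = VALUE 1

  c1: issue MUL r1<-Mul1  regs: r0:7,r1:Mul1,r2:8,r3:9,r4:4
  c2: issue MUL r0<-Mul2  regs: r0:Mul2,r1:Mul1,r2:8,r3:9,r4:4
  c3: issue SUB r2<-Add1  regs: r0:Mul2,r1:Mul1,r2:Add1,r3:9,r4:4
  c4: issue SUB r1<-Add2  regs: r0:Mul2,r1:Add2,r2:Add1,r3:9,r4:4
  c5: CDB Mul1=21; issue SUB r4<-Add3  regs: r0:Mul2,r1:Add2,r2:Add1,r3:9,r4:Add3
  c6: CDB Mul2=49; stall  regs: r0:49,r1:Add2,r2:Add1,r3:9,r4:Add3
  c7: CDB Add2=17; issue SUB r2<-Add2  regs: r0:49,r1:17,r2:Add2,r3:9,r4:Add3
  c8: CDB Add1=-41; issue ADD r0<-Add1  regs: r0:Add1,r1:17,r2:Add2,r3:9,r4:Add3
  c9: CDB Add2=-8; issue MUL r2<-Mul1  regs: r0:Add1,r1:17,r2:Mul1,r3:9,r4:Add3
  c10: CDB Add3=-8; issue ADD r0<-Add2  regs: r0:Add2,r1:17,r2:Mul1,r3:9,r4:-8
  c11: CDB Add1=-16; issue MUL r1<-Mul2  regs: r0:Add2,r1:Mul2,r2:Mul1,r3:9,r4:-8
  c12: -  regs: r0:Add2,r1:Mul2,r2:Mul1,r3:9,r4:-8
  c13: CDB Add2=1  regs: r0:1,r1:Mul2,r2:Mul1,r3:9,r4:-8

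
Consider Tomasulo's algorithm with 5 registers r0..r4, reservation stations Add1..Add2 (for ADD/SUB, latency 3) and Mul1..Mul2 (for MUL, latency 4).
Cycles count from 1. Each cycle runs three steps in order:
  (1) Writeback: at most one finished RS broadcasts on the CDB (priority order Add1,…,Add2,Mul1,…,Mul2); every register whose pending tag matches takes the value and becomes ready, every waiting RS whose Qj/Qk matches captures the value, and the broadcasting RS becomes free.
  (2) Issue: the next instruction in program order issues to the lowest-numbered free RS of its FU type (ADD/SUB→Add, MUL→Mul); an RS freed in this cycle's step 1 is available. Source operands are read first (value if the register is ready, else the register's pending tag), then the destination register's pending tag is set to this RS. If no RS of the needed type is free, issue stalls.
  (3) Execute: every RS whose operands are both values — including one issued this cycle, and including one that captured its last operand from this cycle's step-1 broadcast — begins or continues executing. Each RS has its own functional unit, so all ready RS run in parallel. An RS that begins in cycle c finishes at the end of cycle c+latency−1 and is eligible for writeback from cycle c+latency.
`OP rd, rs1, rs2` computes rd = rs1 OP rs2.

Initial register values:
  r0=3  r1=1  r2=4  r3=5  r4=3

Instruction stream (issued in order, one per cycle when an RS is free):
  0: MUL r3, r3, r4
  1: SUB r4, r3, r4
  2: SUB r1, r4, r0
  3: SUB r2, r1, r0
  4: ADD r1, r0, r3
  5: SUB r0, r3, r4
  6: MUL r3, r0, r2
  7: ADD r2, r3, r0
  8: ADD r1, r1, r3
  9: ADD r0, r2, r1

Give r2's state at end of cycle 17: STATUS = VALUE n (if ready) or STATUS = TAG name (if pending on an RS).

STATUS = TAG Add2

  c1: issue MUL r3<-Mul1  regs: r0:3,r1:1,r2:4,r3:Mul1,r4:3
  c2: issue SUB r4<-Add1  regs: r0:3,r1:1,r2:4,r3:Mul1,r4:Add1
  c3: issue SUB r1<-Add2  regs: r0:3,r1:Add2,r2:4,r3:Mul1,r4:Add1
  c4: stall  regs: r0:3,r1:Add2,r2:4,r3:Mul1,r4:Add1
  c5: CDB Mul1=15; stall  regs: r0:3,r1:Add2,r2:4,r3:15,r4:Add1
  c6: stall  regs: r0:3,r1:Add2,r2:4,r3:15,r4:Add1
  c7: stall  regs: r0:3,r1:Add2,r2:4,r3:15,r4:Add1
  c8: CDB Add1=12; issue SUB r2<-Add1  regs: r0:3,r1:Add2,r2:Add1,r3:15,r4:12
  c9: stall  regs: r0:3,r1:Add2,r2:Add1,r3:15,r4:12
  c10: stall  regs: r0:3,r1:Add2,r2:Add1,r3:15,r4:12
  c11: CDB Add2=9; issue ADD r1<-Add2  regs: r0:3,r1:Add2,r2:Add1,r3:15,r4:12
  c12: stall  regs: r0:3,r1:Add2,r2:Add1,r3:15,r4:12
  c13: stall  regs: r0:3,r1:Add2,r2:Add1,r3:15,r4:12
  c14: CDB Add1=6; issue SUB r0<-Add1  regs: r0:Add1,r1:Add2,r2:6,r3:15,r4:12
  c15: CDB Add2=18; issue MUL r3<-Mul1  regs: r0:Add1,r1:18,r2:6,r3:Mul1,r4:12
  c16: issue ADD r2<-Add2  regs: r0:Add1,r1:18,r2:Add2,r3:Mul1,r4:12
  c17: CDB Add1=3; issue ADD r1<-Add1  regs: r0:3,r1:Add1,r2:Add2,r3:Mul1,r4:12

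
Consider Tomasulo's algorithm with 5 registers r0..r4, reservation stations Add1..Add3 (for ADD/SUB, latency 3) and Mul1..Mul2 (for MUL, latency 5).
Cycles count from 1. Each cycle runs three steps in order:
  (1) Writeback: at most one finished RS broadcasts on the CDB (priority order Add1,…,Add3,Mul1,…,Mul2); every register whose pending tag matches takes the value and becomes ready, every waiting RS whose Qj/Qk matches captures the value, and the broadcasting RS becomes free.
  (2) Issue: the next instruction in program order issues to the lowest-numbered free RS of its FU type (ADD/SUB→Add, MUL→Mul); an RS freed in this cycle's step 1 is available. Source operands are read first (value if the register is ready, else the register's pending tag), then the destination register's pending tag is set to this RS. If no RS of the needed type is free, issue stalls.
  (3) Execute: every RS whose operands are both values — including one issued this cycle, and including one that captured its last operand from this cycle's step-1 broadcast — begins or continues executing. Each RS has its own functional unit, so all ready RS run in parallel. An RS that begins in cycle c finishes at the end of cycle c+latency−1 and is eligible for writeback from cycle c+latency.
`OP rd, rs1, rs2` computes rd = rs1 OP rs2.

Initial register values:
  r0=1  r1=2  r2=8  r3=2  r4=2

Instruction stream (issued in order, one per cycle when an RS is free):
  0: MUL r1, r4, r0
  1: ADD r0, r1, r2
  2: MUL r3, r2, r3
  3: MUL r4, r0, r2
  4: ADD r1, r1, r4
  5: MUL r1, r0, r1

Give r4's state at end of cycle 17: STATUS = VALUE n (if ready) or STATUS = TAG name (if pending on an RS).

STATUS = VALUE 80

  c1: issue MUL r1<-Mul1  regs: r0:1,r1:Mul1,r2:8,r3:2,r4:2
  c2: issue ADD r0<-Add1  regs: r0:Add1,r1:Mul1,r2:8,r3:2,r4:2
  c3: issue MUL r3<-Mul2  regs: r0:Add1,r1:Mul1,r2:8,r3:Mul2,r4:2
  c4: stall  regs: r0:Add1,r1:Mul1,r2:8,r3:Mul2,r4:2
  c5: stall  regs: r0:Add1,r1:Mul1,r2:8,r3:Mul2,r4:2
  c6: CDB Mul1=2; issue MUL r4<-Mul1  regs: r0:Add1,r1:2,r2:8,r3:Mul2,r4:Mul1
  c7: issue ADD r1<-Add2  regs: r0:Add1,r1:Add2,r2:8,r3:Mul2,r4:Mul1
  c8: CDB Mul2=16; issue MUL r1<-Mul2  regs: r0:Add1,r1:Mul2,r2:8,r3:16,r4:Mul1
  c9: CDB Add1=10  regs: r0:10,r1:Mul2,r2:8,r3:16,r4:Mul1
  c10: -  regs: r0:10,r1:Mul2,r2:8,r3:16,r4:Mul1
  c11: -  regs: r0:10,r1:Mul2,r2:8,r3:16,r4:Mul1
  c12: -  regs: r0:10,r1:Mul2,r2:8,r3:16,r4:Mul1
  c13: -  regs: r0:10,r1:Mul2,r2:8,r3:16,r4:Mul1
  c14: CDB Mul1=80  regs: r0:10,r1:Mul2,r2:8,r3:16,r4:80
  c15: -  regs: r0:10,r1:Mul2,r2:8,r3:16,r4:80
  c16: -  regs: r0:10,r1:Mul2,r2:8,r3:16,r4:80
  c17: CDB Add2=82  regs: r0:10,r1:Mul2,r2:8,r3:16,r4:80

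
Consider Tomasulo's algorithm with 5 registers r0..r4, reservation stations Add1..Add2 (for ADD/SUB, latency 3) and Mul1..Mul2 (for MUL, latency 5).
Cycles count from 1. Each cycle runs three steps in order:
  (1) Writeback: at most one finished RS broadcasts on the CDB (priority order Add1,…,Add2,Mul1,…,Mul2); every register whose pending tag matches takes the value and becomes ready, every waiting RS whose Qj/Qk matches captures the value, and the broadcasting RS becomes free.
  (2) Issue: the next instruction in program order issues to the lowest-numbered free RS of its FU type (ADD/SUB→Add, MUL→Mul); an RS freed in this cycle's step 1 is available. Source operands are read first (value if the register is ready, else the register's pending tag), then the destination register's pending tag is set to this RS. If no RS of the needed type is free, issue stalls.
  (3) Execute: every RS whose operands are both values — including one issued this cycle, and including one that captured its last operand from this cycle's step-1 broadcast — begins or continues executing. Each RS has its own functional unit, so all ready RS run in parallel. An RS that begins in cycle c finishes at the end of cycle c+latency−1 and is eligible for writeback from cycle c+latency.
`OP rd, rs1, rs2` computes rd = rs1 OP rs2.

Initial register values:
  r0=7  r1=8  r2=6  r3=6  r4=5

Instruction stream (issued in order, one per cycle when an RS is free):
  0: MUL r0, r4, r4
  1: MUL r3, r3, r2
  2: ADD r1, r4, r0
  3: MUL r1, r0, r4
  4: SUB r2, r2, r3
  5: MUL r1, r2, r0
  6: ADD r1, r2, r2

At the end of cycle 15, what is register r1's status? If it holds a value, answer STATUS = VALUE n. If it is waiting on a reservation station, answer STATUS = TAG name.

STATUS = VALUE -60

cycle 1: issue MUL r0<-Mul1 // r0:Mul1,r1:8,r2:6,r3:6,r4:5
cycle 2: issue MUL r3<-Mul2 // r0:Mul1,r1:8,r2:6,r3:Mul2,r4:5
cycle 3: issue ADD r1<-Add1 // r0:Mul1,r1:Add1,r2:6,r3:Mul2,r4:5
cycle 4: stall // r0:Mul1,r1:Add1,r2:6,r3:Mul2,r4:5
cycle 5: stall // r0:Mul1,r1:Add1,r2:6,r3:Mul2,r4:5
cycle 6: CDB Mul1=25; issue MUL r1<-Mul1 // r0:25,r1:Mul1,r2:6,r3:Mul2,r4:5
cycle 7: CDB Mul2=36; issue SUB r2<-Add2 // r0:25,r1:Mul1,r2:Add2,r3:36,r4:5
cycle 8: issue MUL r1<-Mul2 // r0:25,r1:Mul2,r2:Add2,r3:36,r4:5
cycle 9: CDB Add1=30; issue ADD r1<-Add1 // r0:25,r1:Add1,r2:Add2,r3:36,r4:5
cycle 10: CDB Add2=-30 // r0:25,r1:Add1,r2:-30,r3:36,r4:5
cycle 11: CDB Mul1=125 // r0:25,r1:Add1,r2:-30,r3:36,r4:5
cycle 12: - // r0:25,r1:Add1,r2:-30,r3:36,r4:5
cycle 13: CDB Add1=-60 // r0:25,r1:-60,r2:-30,r3:36,r4:5
cycle 14: - // r0:25,r1:-60,r2:-30,r3:36,r4:5
cycle 15: CDB Mul2=-750 // r0:25,r1:-60,r2:-30,r3:36,r4:5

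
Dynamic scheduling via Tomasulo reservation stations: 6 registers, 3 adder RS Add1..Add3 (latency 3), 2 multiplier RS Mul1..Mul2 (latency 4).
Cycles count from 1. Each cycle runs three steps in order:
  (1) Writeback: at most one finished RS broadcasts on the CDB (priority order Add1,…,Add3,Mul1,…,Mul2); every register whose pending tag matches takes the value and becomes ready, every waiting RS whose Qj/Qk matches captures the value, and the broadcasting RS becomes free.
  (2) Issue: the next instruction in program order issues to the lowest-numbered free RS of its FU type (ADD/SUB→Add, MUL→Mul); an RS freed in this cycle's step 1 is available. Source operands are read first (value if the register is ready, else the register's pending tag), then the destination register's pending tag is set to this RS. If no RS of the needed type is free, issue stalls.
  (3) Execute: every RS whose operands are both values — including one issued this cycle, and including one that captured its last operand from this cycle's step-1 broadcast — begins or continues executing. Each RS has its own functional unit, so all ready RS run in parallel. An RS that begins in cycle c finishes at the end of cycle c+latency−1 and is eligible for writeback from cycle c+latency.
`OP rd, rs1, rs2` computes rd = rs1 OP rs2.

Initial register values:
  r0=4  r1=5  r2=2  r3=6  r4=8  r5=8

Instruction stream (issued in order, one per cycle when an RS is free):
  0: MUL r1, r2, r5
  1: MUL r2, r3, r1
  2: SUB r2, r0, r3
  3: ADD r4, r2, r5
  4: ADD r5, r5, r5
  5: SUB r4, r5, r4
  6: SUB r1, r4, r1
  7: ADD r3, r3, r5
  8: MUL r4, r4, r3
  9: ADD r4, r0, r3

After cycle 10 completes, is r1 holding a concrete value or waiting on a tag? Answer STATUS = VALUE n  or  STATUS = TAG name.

cycle 1: issue MUL r1<-Mul1 // r0:4,r1:Mul1,r2:2,r3:6,r4:8,r5:8
cycle 2: issue MUL r2<-Mul2 // r0:4,r1:Mul1,r2:Mul2,r3:6,r4:8,r5:8
cycle 3: issue SUB r2<-Add1 // r0:4,r1:Mul1,r2:Add1,r3:6,r4:8,r5:8
cycle 4: issue ADD r4<-Add2 // r0:4,r1:Mul1,r2:Add1,r3:6,r4:Add2,r5:8
cycle 5: CDB Mul1=16; issue ADD r5<-Add3 // r0:4,r1:16,r2:Add1,r3:6,r4:Add2,r5:Add3
cycle 6: CDB Add1=-2; issue SUB r4<-Add1 // r0:4,r1:16,r2:-2,r3:6,r4:Add1,r5:Add3
cycle 7: stall // r0:4,r1:16,r2:-2,r3:6,r4:Add1,r5:Add3
cycle 8: CDB Add3=16; issue SUB r1<-Add3 // r0:4,r1:Add3,r2:-2,r3:6,r4:Add1,r5:16
cycle 9: CDB Add2=6; issue ADD r3<-Add2 // r0:4,r1:Add3,r2:-2,r3:Add2,r4:Add1,r5:16
cycle 10: CDB Mul2=96; issue MUL r4<-Mul1 // r0:4,r1:Add3,r2:-2,r3:Add2,r4:Mul1,r5:16

STATUS = TAG Add3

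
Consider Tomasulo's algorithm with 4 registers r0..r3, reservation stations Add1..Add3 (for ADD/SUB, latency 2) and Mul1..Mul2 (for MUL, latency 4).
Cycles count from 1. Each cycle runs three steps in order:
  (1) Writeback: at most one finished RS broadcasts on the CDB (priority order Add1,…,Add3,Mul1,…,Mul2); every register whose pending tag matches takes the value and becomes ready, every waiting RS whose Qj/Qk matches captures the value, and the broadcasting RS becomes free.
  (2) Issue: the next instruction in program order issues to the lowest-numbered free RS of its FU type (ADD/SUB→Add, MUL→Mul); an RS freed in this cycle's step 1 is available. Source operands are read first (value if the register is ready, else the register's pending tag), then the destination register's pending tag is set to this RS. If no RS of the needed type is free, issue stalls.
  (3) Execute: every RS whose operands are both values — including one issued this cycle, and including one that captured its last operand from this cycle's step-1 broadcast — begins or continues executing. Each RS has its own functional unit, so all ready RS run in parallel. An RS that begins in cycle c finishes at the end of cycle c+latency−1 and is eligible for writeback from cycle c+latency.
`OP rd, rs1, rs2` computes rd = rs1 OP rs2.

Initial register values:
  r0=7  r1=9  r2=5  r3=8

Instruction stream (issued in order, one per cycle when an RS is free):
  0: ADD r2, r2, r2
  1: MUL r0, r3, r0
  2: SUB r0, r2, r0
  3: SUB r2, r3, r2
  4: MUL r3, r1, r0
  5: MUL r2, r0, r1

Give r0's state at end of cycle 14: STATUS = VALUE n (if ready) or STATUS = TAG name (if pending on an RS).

cycle 1: issue ADD r2<-Add1 // r0:7,r1:9,r2:Add1,r3:8
cycle 2: issue MUL r0<-Mul1 // r0:Mul1,r1:9,r2:Add1,r3:8
cycle 3: CDB Add1=10; issue SUB r0<-Add1 // r0:Add1,r1:9,r2:10,r3:8
cycle 4: issue SUB r2<-Add2 // r0:Add1,r1:9,r2:Add2,r3:8
cycle 5: issue MUL r3<-Mul2 // r0:Add1,r1:9,r2:Add2,r3:Mul2
cycle 6: CDB Add2=-2; stall // r0:Add1,r1:9,r2:-2,r3:Mul2
cycle 7: CDB Mul1=56; issue MUL r2<-Mul1 // r0:Add1,r1:9,r2:Mul1,r3:Mul2
cycle 8: - // r0:Add1,r1:9,r2:Mul1,r3:Mul2
cycle 9: CDB Add1=-46 // r0:-46,r1:9,r2:Mul1,r3:Mul2
cycle 10: - // r0:-46,r1:9,r2:Mul1,r3:Mul2
cycle 11: - // r0:-46,r1:9,r2:Mul1,r3:Mul2
cycle 12: - // r0:-46,r1:9,r2:Mul1,r3:Mul2
cycle 13: CDB Mul1=-414 // r0:-46,r1:9,r2:-414,r3:Mul2
cycle 14: CDB Mul2=-414 // r0:-46,r1:9,r2:-414,r3:-414

STATUS = VALUE -46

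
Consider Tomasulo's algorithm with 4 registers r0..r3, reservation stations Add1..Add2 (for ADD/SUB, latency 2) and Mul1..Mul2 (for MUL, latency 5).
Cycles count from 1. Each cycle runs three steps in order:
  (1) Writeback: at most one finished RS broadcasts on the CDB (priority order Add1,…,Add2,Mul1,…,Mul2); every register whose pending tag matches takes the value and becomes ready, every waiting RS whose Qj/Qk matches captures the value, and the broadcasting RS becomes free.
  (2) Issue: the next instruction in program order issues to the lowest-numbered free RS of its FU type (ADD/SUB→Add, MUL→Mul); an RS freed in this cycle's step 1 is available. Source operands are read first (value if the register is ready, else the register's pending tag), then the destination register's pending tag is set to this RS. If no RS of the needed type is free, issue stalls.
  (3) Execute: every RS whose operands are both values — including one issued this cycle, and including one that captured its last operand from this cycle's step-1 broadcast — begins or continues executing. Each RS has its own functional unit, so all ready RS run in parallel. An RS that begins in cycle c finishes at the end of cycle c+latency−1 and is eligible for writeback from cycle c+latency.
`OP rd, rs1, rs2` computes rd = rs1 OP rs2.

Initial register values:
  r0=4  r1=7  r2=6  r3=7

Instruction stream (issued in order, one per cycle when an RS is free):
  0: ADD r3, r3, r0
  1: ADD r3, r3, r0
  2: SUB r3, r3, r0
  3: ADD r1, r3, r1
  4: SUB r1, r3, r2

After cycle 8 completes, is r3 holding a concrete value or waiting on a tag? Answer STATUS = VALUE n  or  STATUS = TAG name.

STATUS = VALUE 11

c1: issue ADD r3<-Add1 | r0:4,r1:7,r2:6,r3:Add1
c2: issue ADD r3<-Add2 | r0:4,r1:7,r2:6,r3:Add2
c3: CDB Add1=11; issue SUB r3<-Add1 | r0:4,r1:7,r2:6,r3:Add1
c4: stall | r0:4,r1:7,r2:6,r3:Add1
c5: CDB Add2=15; issue ADD r1<-Add2 | r0:4,r1:Add2,r2:6,r3:Add1
c6: stall | r0:4,r1:Add2,r2:6,r3:Add1
c7: CDB Add1=11; issue SUB r1<-Add1 | r0:4,r1:Add1,r2:6,r3:11
c8: - | r0:4,r1:Add1,r2:6,r3:11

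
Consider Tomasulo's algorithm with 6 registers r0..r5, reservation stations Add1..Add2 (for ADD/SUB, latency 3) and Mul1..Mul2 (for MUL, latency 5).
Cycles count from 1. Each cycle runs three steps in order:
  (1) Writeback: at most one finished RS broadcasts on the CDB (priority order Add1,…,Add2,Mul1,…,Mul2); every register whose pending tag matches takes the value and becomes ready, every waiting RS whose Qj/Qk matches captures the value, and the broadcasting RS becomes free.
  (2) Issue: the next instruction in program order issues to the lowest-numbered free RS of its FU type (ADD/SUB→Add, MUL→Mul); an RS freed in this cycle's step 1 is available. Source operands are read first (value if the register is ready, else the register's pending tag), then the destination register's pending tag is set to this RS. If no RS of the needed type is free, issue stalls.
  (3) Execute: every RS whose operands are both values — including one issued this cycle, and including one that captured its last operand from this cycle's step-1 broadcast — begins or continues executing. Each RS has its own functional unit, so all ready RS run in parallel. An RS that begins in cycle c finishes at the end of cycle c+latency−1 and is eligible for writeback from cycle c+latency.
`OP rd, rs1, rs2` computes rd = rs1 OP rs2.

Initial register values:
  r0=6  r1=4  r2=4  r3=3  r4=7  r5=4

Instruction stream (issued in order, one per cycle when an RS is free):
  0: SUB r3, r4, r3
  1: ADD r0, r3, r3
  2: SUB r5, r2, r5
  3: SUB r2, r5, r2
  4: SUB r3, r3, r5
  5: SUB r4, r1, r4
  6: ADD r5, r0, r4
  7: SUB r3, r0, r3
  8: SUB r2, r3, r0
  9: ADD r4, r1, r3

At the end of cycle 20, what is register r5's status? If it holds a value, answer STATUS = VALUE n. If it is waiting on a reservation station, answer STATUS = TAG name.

c1: issue SUB r3<-Add1 | r0:6,r1:4,r2:4,r3:Add1,r4:7,r5:4
c2: issue ADD r0<-Add2 | r0:Add2,r1:4,r2:4,r3:Add1,r4:7,r5:4
c3: stall | r0:Add2,r1:4,r2:4,r3:Add1,r4:7,r5:4
c4: CDB Add1=4; issue SUB r5<-Add1 | r0:Add2,r1:4,r2:4,r3:4,r4:7,r5:Add1
c5: stall | r0:Add2,r1:4,r2:4,r3:4,r4:7,r5:Add1
c6: stall | r0:Add2,r1:4,r2:4,r3:4,r4:7,r5:Add1
c7: CDB Add1=0; issue SUB r2<-Add1 | r0:Add2,r1:4,r2:Add1,r3:4,r4:7,r5:0
c8: CDB Add2=8; issue SUB r3<-Add2 | r0:8,r1:4,r2:Add1,r3:Add2,r4:7,r5:0
c9: stall | r0:8,r1:4,r2:Add1,r3:Add2,r4:7,r5:0
c10: CDB Add1=-4; issue SUB r4<-Add1 | r0:8,r1:4,r2:-4,r3:Add2,r4:Add1,r5:0
c11: CDB Add2=4; issue ADD r5<-Add2 | r0:8,r1:4,r2:-4,r3:4,r4:Add1,r5:Add2
c12: stall | r0:8,r1:4,r2:-4,r3:4,r4:Add1,r5:Add2
c13: CDB Add1=-3; issue SUB r3<-Add1 | r0:8,r1:4,r2:-4,r3:Add1,r4:-3,r5:Add2
c14: stall | r0:8,r1:4,r2:-4,r3:Add1,r4:-3,r5:Add2
c15: stall | r0:8,r1:4,r2:-4,r3:Add1,r4:-3,r5:Add2
c16: CDB Add1=4; issue SUB r2<-Add1 | r0:8,r1:4,r2:Add1,r3:4,r4:-3,r5:Add2
c17: CDB Add2=5; issue ADD r4<-Add2 | r0:8,r1:4,r2:Add1,r3:4,r4:Add2,r5:5
c18: - | r0:8,r1:4,r2:Add1,r3:4,r4:Add2,r5:5
c19: CDB Add1=-4 | r0:8,r1:4,r2:-4,r3:4,r4:Add2,r5:5
c20: CDB Add2=8 | r0:8,r1:4,r2:-4,r3:4,r4:8,r5:5

STATUS = VALUE 5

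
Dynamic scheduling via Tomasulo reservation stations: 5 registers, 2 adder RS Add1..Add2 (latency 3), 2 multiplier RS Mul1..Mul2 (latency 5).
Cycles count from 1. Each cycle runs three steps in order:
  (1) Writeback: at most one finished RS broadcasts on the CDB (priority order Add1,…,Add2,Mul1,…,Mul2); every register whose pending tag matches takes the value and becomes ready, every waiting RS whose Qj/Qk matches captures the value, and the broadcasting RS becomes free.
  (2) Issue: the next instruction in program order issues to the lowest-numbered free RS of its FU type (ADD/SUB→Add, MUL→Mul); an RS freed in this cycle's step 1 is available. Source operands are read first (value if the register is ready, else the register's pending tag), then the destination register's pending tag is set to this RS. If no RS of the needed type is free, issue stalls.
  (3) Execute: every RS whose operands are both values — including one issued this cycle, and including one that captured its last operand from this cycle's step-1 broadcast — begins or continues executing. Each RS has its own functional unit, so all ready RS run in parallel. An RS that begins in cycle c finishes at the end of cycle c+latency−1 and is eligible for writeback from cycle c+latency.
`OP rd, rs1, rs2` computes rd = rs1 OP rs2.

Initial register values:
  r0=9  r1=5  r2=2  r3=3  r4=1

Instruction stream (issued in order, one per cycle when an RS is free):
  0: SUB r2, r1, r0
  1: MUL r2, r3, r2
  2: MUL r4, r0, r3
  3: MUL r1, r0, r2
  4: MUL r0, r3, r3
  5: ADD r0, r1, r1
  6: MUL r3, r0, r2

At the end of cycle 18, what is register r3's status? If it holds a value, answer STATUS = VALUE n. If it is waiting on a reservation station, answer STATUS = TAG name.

STATUS = TAG Mul1

c1: issue SUB r2<-Add1 | r0:9,r1:5,r2:Add1,r3:3,r4:1
c2: issue MUL r2<-Mul1 | r0:9,r1:5,r2:Mul1,r3:3,r4:1
c3: issue MUL r4<-Mul2 | r0:9,r1:5,r2:Mul1,r3:3,r4:Mul2
c4: CDB Add1=-4; stall | r0:9,r1:5,r2:Mul1,r3:3,r4:Mul2
c5: stall | r0:9,r1:5,r2:Mul1,r3:3,r4:Mul2
c6: stall | r0:9,r1:5,r2:Mul1,r3:3,r4:Mul2
c7: stall | r0:9,r1:5,r2:Mul1,r3:3,r4:Mul2
c8: CDB Mul2=27; issue MUL r1<-Mul2 | r0:9,r1:Mul2,r2:Mul1,r3:3,r4:27
c9: CDB Mul1=-12; issue MUL r0<-Mul1 | r0:Mul1,r1:Mul2,r2:-12,r3:3,r4:27
c10: issue ADD r0<-Add1 | r0:Add1,r1:Mul2,r2:-12,r3:3,r4:27
c11: stall | r0:Add1,r1:Mul2,r2:-12,r3:3,r4:27
c12: stall | r0:Add1,r1:Mul2,r2:-12,r3:3,r4:27
c13: stall | r0:Add1,r1:Mul2,r2:-12,r3:3,r4:27
c14: CDB Mul1=9; issue MUL r3<-Mul1 | r0:Add1,r1:Mul2,r2:-12,r3:Mul1,r4:27
c15: CDB Mul2=-108 | r0:Add1,r1:-108,r2:-12,r3:Mul1,r4:27
c16: - | r0:Add1,r1:-108,r2:-12,r3:Mul1,r4:27
c17: - | r0:Add1,r1:-108,r2:-12,r3:Mul1,r4:27
c18: CDB Add1=-216 | r0:-216,r1:-108,r2:-12,r3:Mul1,r4:27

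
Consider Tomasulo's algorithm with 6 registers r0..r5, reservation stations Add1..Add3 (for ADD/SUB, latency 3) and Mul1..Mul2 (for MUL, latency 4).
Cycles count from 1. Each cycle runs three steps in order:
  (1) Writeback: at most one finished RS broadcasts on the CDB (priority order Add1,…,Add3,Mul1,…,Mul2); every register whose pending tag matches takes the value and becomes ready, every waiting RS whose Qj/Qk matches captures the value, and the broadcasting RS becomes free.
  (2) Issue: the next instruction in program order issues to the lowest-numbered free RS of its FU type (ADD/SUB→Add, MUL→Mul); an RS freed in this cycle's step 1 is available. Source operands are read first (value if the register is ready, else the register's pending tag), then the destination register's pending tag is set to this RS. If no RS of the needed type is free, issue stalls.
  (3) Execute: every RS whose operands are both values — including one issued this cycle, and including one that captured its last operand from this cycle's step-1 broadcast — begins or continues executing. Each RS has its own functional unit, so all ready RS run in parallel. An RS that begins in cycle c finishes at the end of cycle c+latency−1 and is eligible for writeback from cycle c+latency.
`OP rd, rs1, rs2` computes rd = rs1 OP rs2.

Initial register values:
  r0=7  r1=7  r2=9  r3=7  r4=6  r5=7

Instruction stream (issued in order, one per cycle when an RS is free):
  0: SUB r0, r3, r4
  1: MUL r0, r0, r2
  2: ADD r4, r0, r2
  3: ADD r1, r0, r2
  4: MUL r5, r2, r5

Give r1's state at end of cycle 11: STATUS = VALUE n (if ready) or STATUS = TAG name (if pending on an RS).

STATUS = VALUE 18

cycle 1: issue SUB r0<-Add1 // r0:Add1,r1:7,r2:9,r3:7,r4:6,r5:7
cycle 2: issue MUL r0<-Mul1 // r0:Mul1,r1:7,r2:9,r3:7,r4:6,r5:7
cycle 3: issue ADD r4<-Add2 // r0:Mul1,r1:7,r2:9,r3:7,r4:Add2,r5:7
cycle 4: CDB Add1=1; issue ADD r1<-Add1 // r0:Mul1,r1:Add1,r2:9,r3:7,r4:Add2,r5:7
cycle 5: issue MUL r5<-Mul2 // r0:Mul1,r1:Add1,r2:9,r3:7,r4:Add2,r5:Mul2
cycle 6: - // r0:Mul1,r1:Add1,r2:9,r3:7,r4:Add2,r5:Mul2
cycle 7: - // r0:Mul1,r1:Add1,r2:9,r3:7,r4:Add2,r5:Mul2
cycle 8: CDB Mul1=9 // r0:9,r1:Add1,r2:9,r3:7,r4:Add2,r5:Mul2
cycle 9: CDB Mul2=63 // r0:9,r1:Add1,r2:9,r3:7,r4:Add2,r5:63
cycle 10: - // r0:9,r1:Add1,r2:9,r3:7,r4:Add2,r5:63
cycle 11: CDB Add1=18 // r0:9,r1:18,r2:9,r3:7,r4:Add2,r5:63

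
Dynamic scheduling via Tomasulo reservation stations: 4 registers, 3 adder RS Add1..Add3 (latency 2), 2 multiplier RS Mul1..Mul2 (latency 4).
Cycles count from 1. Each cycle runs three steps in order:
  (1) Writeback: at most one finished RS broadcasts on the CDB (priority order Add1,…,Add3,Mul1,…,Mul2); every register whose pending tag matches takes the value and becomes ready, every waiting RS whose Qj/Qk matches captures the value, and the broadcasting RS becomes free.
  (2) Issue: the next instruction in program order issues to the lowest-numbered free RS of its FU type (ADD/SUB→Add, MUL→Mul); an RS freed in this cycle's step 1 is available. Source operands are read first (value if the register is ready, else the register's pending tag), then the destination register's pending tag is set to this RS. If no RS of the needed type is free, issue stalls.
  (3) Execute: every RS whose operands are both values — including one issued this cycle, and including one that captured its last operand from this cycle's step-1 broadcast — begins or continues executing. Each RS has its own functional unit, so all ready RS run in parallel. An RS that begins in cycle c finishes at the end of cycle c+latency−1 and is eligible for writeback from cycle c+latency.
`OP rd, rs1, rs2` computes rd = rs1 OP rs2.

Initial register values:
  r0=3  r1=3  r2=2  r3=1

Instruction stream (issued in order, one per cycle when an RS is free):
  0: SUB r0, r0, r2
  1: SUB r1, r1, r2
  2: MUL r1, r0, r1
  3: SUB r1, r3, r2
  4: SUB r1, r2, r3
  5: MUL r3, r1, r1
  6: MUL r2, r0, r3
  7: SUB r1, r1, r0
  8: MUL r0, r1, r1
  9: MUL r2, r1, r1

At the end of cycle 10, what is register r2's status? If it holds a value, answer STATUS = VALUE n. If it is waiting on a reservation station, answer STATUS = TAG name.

STATUS = TAG Mul1

c1: issue SUB r0<-Add1 | r0:Add1,r1:3,r2:2,r3:1
c2: issue SUB r1<-Add2 | r0:Add1,r1:Add2,r2:2,r3:1
c3: CDB Add1=1; issue MUL r1<-Mul1 | r0:1,r1:Mul1,r2:2,r3:1
c4: CDB Add2=1; issue SUB r1<-Add1 | r0:1,r1:Add1,r2:2,r3:1
c5: issue SUB r1<-Add2 | r0:1,r1:Add2,r2:2,r3:1
c6: CDB Add1=-1; issue MUL r3<-Mul2 | r0:1,r1:Add2,r2:2,r3:Mul2
c7: CDB Add2=1; stall | r0:1,r1:1,r2:2,r3:Mul2
c8: CDB Mul1=1; issue MUL r2<-Mul1 | r0:1,r1:1,r2:Mul1,r3:Mul2
c9: issue SUB r1<-Add1 | r0:1,r1:Add1,r2:Mul1,r3:Mul2
c10: stall | r0:1,r1:Add1,r2:Mul1,r3:Mul2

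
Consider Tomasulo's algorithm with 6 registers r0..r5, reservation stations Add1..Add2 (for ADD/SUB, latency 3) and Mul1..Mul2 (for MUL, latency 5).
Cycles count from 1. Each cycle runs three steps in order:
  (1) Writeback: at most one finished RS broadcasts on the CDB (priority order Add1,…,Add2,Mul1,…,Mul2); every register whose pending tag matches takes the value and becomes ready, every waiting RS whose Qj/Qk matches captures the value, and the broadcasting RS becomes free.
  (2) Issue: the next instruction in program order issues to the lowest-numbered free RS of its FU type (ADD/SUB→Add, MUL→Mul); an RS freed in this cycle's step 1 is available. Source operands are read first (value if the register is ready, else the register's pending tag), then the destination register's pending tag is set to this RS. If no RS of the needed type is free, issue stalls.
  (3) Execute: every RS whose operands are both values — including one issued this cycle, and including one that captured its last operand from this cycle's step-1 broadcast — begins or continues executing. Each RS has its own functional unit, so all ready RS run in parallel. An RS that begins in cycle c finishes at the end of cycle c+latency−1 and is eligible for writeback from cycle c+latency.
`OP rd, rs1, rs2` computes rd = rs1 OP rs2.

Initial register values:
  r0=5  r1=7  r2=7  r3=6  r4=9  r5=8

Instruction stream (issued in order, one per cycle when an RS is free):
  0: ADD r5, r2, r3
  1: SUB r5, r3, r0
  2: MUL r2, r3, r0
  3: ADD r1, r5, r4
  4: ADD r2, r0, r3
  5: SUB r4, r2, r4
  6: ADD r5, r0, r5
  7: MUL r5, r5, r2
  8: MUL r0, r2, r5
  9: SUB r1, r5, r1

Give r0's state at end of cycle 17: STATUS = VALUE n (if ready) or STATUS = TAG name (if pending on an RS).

  c1: issue ADD r5<-Add1  regs: r0:5,r1:7,r2:7,r3:6,r4:9,r5:Add1
  c2: issue SUB r5<-Add2  regs: r0:5,r1:7,r2:7,r3:6,r4:9,r5:Add2
  c3: issue MUL r2<-Mul1  regs: r0:5,r1:7,r2:Mul1,r3:6,r4:9,r5:Add2
  c4: CDB Add1=13; issue ADD r1<-Add1  regs: r0:5,r1:Add1,r2:Mul1,r3:6,r4:9,r5:Add2
  c5: CDB Add2=1; issue ADD r2<-Add2  regs: r0:5,r1:Add1,r2:Add2,r3:6,r4:9,r5:1
  c6: stall  regs: r0:5,r1:Add1,r2:Add2,r3:6,r4:9,r5:1
  c7: stall  regs: r0:5,r1:Add1,r2:Add2,r3:6,r4:9,r5:1
  c8: CDB Add1=10; issue SUB r4<-Add1  regs: r0:5,r1:10,r2:Add2,r3:6,r4:Add1,r5:1
  c9: CDB Add2=11; issue ADD r5<-Add2  regs: r0:5,r1:10,r2:11,r3:6,r4:Add1,r5:Add2
  c10: CDB Mul1=30; issue MUL r5<-Mul1  regs: r0:5,r1:10,r2:11,r3:6,r4:Add1,r5:Mul1
  c11: issue MUL r0<-Mul2  regs: r0:Mul2,r1:10,r2:11,r3:6,r4:Add1,r5:Mul1
  c12: CDB Add1=2; issue SUB r1<-Add1  regs: r0:Mul2,r1:Add1,r2:11,r3:6,r4:2,r5:Mul1
  c13: CDB Add2=6  regs: r0:Mul2,r1:Add1,r2:11,r3:6,r4:2,r5:Mul1
  c14: -  regs: r0:Mul2,r1:Add1,r2:11,r3:6,r4:2,r5:Mul1
  c15: -  regs: r0:Mul2,r1:Add1,r2:11,r3:6,r4:2,r5:Mul1
  c16: -  regs: r0:Mul2,r1:Add1,r2:11,r3:6,r4:2,r5:Mul1
  c17: -  regs: r0:Mul2,r1:Add1,r2:11,r3:6,r4:2,r5:Mul1

STATUS = TAG Mul2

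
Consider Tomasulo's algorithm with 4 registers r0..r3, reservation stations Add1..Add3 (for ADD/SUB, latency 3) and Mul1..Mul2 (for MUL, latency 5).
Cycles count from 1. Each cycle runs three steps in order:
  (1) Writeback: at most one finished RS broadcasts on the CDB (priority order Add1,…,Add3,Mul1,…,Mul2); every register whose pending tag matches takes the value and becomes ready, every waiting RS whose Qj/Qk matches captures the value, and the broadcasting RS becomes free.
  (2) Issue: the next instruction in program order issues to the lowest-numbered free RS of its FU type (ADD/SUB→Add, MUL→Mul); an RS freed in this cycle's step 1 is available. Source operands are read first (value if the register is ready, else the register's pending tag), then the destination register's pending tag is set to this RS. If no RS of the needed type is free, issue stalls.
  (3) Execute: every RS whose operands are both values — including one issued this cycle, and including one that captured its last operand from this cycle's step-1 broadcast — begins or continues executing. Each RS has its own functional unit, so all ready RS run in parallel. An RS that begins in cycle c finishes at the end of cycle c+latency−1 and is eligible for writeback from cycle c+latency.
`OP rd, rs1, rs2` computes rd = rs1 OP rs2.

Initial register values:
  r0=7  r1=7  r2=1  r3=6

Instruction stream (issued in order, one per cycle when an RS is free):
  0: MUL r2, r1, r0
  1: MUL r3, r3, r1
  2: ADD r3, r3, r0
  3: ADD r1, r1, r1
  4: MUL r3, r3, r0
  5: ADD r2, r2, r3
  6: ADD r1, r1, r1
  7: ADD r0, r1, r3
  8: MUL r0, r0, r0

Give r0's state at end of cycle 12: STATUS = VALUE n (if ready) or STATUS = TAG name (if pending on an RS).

STATUS = TAG Mul2

cycle 1: issue MUL r2<-Mul1 // r0:7,r1:7,r2:Mul1,r3:6
cycle 2: issue MUL r3<-Mul2 // r0:7,r1:7,r2:Mul1,r3:Mul2
cycle 3: issue ADD r3<-Add1 // r0:7,r1:7,r2:Mul1,r3:Add1
cycle 4: issue ADD r1<-Add2 // r0:7,r1:Add2,r2:Mul1,r3:Add1
cycle 5: stall // r0:7,r1:Add2,r2:Mul1,r3:Add1
cycle 6: CDB Mul1=49; issue MUL r3<-Mul1 // r0:7,r1:Add2,r2:49,r3:Mul1
cycle 7: CDB Add2=14; issue ADD r2<-Add2 // r0:7,r1:14,r2:Add2,r3:Mul1
cycle 8: CDB Mul2=42; issue ADD r1<-Add3 // r0:7,r1:Add3,r2:Add2,r3:Mul1
cycle 9: stall // r0:7,r1:Add3,r2:Add2,r3:Mul1
cycle 10: stall // r0:7,r1:Add3,r2:Add2,r3:Mul1
cycle 11: CDB Add1=49; issue ADD r0<-Add1 // r0:Add1,r1:Add3,r2:Add2,r3:Mul1
cycle 12: CDB Add3=28; issue MUL r0<-Mul2 // r0:Mul2,r1:28,r2:Add2,r3:Mul1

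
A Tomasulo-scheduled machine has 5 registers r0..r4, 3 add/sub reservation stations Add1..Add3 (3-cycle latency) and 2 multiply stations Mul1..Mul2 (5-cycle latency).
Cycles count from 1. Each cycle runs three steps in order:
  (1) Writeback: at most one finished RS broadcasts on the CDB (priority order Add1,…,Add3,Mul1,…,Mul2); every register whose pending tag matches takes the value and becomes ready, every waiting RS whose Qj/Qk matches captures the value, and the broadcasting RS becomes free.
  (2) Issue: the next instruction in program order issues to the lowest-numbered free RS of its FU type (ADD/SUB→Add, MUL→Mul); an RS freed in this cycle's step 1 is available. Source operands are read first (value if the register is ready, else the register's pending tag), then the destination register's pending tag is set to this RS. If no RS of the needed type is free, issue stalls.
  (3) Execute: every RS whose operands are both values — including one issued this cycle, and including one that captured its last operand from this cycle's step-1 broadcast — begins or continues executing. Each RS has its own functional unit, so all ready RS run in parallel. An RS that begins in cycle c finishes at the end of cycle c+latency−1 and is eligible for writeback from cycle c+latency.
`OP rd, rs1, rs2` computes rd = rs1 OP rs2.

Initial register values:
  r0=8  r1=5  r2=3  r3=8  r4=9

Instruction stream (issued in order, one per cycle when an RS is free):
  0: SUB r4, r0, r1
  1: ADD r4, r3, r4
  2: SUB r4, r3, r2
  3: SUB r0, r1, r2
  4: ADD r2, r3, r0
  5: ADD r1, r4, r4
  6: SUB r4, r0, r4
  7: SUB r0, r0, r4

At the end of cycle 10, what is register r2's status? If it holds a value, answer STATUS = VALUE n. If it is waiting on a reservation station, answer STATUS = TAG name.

cycle 1: issue SUB r4<-Add1 // r0:8,r1:5,r2:3,r3:8,r4:Add1
cycle 2: issue ADD r4<-Add2 // r0:8,r1:5,r2:3,r3:8,r4:Add2
cycle 3: issue SUB r4<-Add3 // r0:8,r1:5,r2:3,r3:8,r4:Add3
cycle 4: CDB Add1=3; issue SUB r0<-Add1 // r0:Add1,r1:5,r2:3,r3:8,r4:Add3
cycle 5: stall // r0:Add1,r1:5,r2:3,r3:8,r4:Add3
cycle 6: CDB Add3=5; issue ADD r2<-Add3 // r0:Add1,r1:5,r2:Add3,r3:8,r4:5
cycle 7: CDB Add1=2; issue ADD r1<-Add1 // r0:2,r1:Add1,r2:Add3,r3:8,r4:5
cycle 8: CDB Add2=11; issue SUB r4<-Add2 // r0:2,r1:Add1,r2:Add3,r3:8,r4:Add2
cycle 9: stall // r0:2,r1:Add1,r2:Add3,r3:8,r4:Add2
cycle 10: CDB Add1=10; issue SUB r0<-Add1 // r0:Add1,r1:10,r2:Add3,r3:8,r4:Add2

STATUS = TAG Add3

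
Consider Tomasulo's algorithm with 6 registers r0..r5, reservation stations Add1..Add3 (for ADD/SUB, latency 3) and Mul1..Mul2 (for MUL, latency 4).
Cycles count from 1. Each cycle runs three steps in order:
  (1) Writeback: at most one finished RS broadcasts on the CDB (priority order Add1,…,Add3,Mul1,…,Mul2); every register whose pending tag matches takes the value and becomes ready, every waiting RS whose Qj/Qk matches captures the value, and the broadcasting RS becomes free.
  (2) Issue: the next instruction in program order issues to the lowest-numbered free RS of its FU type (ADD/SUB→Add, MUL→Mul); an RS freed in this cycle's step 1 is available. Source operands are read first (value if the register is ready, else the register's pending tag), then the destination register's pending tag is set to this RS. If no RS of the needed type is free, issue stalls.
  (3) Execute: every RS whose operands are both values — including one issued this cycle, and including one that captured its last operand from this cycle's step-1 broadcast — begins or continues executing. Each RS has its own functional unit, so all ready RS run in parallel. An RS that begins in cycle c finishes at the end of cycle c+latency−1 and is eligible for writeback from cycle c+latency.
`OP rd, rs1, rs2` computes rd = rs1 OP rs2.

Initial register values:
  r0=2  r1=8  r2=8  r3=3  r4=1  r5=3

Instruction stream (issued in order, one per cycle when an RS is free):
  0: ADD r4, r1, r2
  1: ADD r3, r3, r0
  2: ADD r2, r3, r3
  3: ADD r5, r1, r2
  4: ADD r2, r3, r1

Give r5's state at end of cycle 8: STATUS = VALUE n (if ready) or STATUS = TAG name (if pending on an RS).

c1: issue ADD r4<-Add1 | r0:2,r1:8,r2:8,r3:3,r4:Add1,r5:3
c2: issue ADD r3<-Add2 | r0:2,r1:8,r2:8,r3:Add2,r4:Add1,r5:3
c3: issue ADD r2<-Add3 | r0:2,r1:8,r2:Add3,r3:Add2,r4:Add1,r5:3
c4: CDB Add1=16; issue ADD r5<-Add1 | r0:2,r1:8,r2:Add3,r3:Add2,r4:16,r5:Add1
c5: CDB Add2=5; issue ADD r2<-Add2 | r0:2,r1:8,r2:Add2,r3:5,r4:16,r5:Add1
c6: - | r0:2,r1:8,r2:Add2,r3:5,r4:16,r5:Add1
c7: - | r0:2,r1:8,r2:Add2,r3:5,r4:16,r5:Add1
c8: CDB Add2=13 | r0:2,r1:8,r2:13,r3:5,r4:16,r5:Add1

STATUS = TAG Add1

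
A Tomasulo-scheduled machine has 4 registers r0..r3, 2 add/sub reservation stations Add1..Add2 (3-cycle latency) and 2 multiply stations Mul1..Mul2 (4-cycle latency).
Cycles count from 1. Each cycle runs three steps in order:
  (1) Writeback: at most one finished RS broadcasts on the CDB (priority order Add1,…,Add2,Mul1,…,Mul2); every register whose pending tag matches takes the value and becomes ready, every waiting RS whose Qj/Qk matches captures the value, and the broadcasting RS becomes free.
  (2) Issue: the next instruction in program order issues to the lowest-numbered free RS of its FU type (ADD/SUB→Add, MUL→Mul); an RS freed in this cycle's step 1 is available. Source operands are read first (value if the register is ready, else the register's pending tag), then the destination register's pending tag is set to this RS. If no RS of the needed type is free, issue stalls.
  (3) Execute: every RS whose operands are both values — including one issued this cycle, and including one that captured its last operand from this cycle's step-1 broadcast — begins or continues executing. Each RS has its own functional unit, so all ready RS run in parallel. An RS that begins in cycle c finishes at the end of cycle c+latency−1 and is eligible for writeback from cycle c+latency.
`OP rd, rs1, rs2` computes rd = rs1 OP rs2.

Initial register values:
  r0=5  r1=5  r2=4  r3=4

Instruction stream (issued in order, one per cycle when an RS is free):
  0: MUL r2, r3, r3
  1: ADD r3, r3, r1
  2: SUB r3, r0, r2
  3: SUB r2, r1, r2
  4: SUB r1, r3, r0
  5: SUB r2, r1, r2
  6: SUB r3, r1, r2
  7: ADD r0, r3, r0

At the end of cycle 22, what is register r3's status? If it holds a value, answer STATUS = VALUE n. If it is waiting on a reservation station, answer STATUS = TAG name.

STATUS = VALUE -11

cycle 1: issue MUL r2<-Mul1 // r0:5,r1:5,r2:Mul1,r3:4
cycle 2: issue ADD r3<-Add1 // r0:5,r1:5,r2:Mul1,r3:Add1
cycle 3: issue SUB r3<-Add2 // r0:5,r1:5,r2:Mul1,r3:Add2
cycle 4: stall // r0:5,r1:5,r2:Mul1,r3:Add2
cycle 5: CDB Add1=9; issue SUB r2<-Add1 // r0:5,r1:5,r2:Add1,r3:Add2
cycle 6: CDB Mul1=16; stall // r0:5,r1:5,r2:Add1,r3:Add2
cycle 7: stall // r0:5,r1:5,r2:Add1,r3:Add2
cycle 8: stall // r0:5,r1:5,r2:Add1,r3:Add2
cycle 9: CDB Add1=-11; issue SUB r1<-Add1 // r0:5,r1:Add1,r2:-11,r3:Add2
cycle 10: CDB Add2=-11; issue SUB r2<-Add2 // r0:5,r1:Add1,r2:Add2,r3:-11
cycle 11: stall // r0:5,r1:Add1,r2:Add2,r3:-11
cycle 12: stall // r0:5,r1:Add1,r2:Add2,r3:-11
cycle 13: CDB Add1=-16; issue SUB r3<-Add1 // r0:5,r1:-16,r2:Add2,r3:Add1
cycle 14: stall // r0:5,r1:-16,r2:Add2,r3:Add1
cycle 15: stall // r0:5,r1:-16,r2:Add2,r3:Add1
cycle 16: CDB Add2=-5; issue ADD r0<-Add2 // r0:Add2,r1:-16,r2:-5,r3:Add1
cycle 17: - // r0:Add2,r1:-16,r2:-5,r3:Add1
cycle 18: - // r0:Add2,r1:-16,r2:-5,r3:Add1
cycle 19: CDB Add1=-11 // r0:Add2,r1:-16,r2:-5,r3:-11
cycle 20: - // r0:Add2,r1:-16,r2:-5,r3:-11
cycle 21: - // r0:Add2,r1:-16,r2:-5,r3:-11
cycle 22: CDB Add2=-6 // r0:-6,r1:-16,r2:-5,r3:-11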